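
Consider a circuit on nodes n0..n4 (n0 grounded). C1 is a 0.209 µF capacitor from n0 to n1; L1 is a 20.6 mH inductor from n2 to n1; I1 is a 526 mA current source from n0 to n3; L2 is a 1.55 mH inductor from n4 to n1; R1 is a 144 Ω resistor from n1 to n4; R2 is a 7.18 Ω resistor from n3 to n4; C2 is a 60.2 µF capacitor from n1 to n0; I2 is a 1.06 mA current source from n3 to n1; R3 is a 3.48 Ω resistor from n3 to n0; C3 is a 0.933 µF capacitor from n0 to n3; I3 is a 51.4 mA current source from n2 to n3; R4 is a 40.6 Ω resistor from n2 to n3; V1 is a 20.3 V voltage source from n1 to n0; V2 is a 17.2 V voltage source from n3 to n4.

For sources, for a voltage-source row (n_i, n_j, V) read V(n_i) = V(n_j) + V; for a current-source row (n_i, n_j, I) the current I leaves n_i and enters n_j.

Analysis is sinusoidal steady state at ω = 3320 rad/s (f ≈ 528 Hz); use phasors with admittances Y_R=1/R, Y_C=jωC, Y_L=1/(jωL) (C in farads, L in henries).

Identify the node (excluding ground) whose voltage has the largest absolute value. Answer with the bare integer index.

MNA unknowns: 4 node voltages V₁..V_4 plus 2 source currents (V1, V2)
C1: Y=0.000+0.0006939j on G[0,1]
L1: Y=0.000-0.01462j on G[2,1]
I1: z[0]−=0.526, z[3]+=0.526
L2: Y=0.000-0.1943j on G[4,1]
R1: Y=0.006944+0.000j on G[1,4]
R2: Y=0.1393+0.000j on G[3,4]
C2: Y=0.000+0.1999j on G[1,0]
I2: z[3]−=0.00106, z[1]+=0.00106
R3: Y=0.2874+0.000j on G[3,0]
C3: Y=0.000+0.003098j on G[0,3]
I3: z[2]−=0.0514, z[3]+=0.0514
R4: Y=0.02463+0.000j on G[2,3]
V1: row V1−V0=20.3, i_V1 at 1,0
V2: row V3−V4=17.2, i_V2 at 3,4
solve → V1=20.30+0.000j, V2=20.83-15.50j, V3=13.72-15.82j, V4=-3.481-15.82j
aux → i_V1=-3.465+0.4323j, i_V2=-5.635+4.511j

2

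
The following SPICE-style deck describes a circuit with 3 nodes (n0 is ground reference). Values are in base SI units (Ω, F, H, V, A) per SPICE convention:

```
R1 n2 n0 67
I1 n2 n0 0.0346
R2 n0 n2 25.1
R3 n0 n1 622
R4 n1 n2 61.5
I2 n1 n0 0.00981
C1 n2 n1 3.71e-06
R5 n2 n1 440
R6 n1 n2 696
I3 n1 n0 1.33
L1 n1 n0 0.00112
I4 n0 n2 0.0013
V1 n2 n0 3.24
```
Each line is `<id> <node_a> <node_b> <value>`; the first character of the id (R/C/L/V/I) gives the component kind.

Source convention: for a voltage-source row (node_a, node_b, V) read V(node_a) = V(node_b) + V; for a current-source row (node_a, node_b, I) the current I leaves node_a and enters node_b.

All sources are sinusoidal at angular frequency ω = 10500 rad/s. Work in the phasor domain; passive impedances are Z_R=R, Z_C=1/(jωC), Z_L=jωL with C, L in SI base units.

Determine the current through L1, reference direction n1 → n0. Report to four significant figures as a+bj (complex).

Element admittances at ω=10500 rad/s:
  Y(R1) = 0.01493+0.000j S between n2,n0
  I1: injects 0.0346 A into n0 (from n2)
  Y(R2) = 0.03984+0.000j S between n0,n2
  Y(R3) = 0.001608+0.000j S between n0,n1
  Y(R4) = 0.01626+0.000j S between n1,n2
  I2: injects 0.00981 A into n0 (from n1)
  Y(C1) = 0.000+0.03896j S between n2,n1
  Y(R5) = 0.002273+0.000j S between n2,n1
  Y(R6) = 0.001437+0.000j S between n1,n2
  I3: injects 1.33 A into n0 (from n1)
  Y(L1) = 0.000-0.08503j S between n1,n0
  I4: injects 0.0013 A into n2 (from n0)
  V1: constraint V(n2)−V(n0) = 3.24
Assemble and solve the 3×3 MNA system:
  V(n1)=-12.87-21.64j  V(n2)=3.240+0.000j
  i(V1)=0.3106-1.060j

-1.840+1.095j A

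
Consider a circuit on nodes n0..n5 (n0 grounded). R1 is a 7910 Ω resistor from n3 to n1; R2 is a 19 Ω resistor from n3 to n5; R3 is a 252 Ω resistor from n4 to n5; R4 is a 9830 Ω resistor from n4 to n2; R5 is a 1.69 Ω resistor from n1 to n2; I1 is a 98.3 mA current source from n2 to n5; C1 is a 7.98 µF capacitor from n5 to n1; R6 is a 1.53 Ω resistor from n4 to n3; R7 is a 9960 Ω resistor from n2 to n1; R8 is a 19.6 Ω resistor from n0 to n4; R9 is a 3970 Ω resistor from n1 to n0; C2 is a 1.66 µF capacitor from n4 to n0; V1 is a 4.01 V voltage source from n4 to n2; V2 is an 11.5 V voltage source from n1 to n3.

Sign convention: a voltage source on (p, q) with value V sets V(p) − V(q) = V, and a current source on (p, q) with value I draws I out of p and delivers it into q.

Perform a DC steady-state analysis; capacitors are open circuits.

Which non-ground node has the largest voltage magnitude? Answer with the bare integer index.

3

Apply KCL at each of the 5 non-ground nodes and solve the resulting linear system.
Node n1: branches {R1, R5, C1, R7, R9, V2} → V_1 = 4.203
Node n2: branches {R4, R5, I1, R7, V1} → V_2 = -4.031
Node n3: branches {R1, R2, R6, V2} → V_3 = -7.297
Node n4: branches {R3, R4, R6, R8, C2, V1} → V_4 = -0.02075
Node n5: branches {R2, R3, I1, C1} → V_5 = -5.050
Source currents: i(V1)=-4.775, i(V2)=-4.875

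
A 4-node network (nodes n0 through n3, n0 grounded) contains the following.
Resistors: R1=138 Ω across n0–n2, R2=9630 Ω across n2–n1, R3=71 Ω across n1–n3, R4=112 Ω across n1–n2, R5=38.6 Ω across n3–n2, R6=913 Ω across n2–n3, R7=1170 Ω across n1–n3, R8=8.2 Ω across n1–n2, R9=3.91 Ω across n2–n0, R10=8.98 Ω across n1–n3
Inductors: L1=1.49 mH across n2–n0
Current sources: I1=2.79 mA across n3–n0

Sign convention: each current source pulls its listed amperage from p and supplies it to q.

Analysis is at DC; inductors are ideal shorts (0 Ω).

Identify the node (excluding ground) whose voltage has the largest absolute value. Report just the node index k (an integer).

3

Element admittances at DC:
  Y(R1) = 0.007246 S between n0,n2
  Y(R2) = 0.0001038 S between n2,n1
  Y(R3) = 0.01408 S between n1,n3
  Y(R4) = 0.008929 S between n1,n2
  Y(R5) = 0.02591 S between n3,n2
  Y(R6) = 0.001095 S between n2,n3
  Y(R7) = 0.0008547 S between n1,n3
  Y(R8) = 0.1220 S between n1,n2
  Y(R9) = 0.2558 S between n2,n0
  Y(R10) = 0.1114 S between n1,n3
  L1: short n2↔n0 (DC inductor)
  I1: injects 0.00279 A into n0 (from n3)
Assemble and solve the 4×4 MNA system:
  V(n1)=-0.01500  V(n2)=0.000  V(n3)=-0.03056
  i(L1)=-0.002790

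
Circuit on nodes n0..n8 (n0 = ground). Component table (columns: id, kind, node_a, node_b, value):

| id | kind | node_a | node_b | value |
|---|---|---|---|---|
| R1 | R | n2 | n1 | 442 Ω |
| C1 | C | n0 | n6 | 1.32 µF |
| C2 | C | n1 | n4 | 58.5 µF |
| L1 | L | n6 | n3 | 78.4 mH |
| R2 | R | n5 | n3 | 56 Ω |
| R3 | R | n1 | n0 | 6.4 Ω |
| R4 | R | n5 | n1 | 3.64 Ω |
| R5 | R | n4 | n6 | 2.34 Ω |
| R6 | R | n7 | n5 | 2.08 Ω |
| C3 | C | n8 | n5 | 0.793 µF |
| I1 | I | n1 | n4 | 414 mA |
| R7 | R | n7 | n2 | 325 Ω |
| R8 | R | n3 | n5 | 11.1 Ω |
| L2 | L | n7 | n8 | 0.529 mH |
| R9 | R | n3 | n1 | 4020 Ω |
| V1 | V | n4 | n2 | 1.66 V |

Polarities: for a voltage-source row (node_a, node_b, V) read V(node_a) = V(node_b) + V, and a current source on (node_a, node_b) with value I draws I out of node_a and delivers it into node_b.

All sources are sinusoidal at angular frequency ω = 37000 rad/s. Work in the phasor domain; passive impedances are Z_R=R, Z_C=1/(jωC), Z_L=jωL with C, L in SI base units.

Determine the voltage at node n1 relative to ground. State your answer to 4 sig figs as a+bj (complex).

Element admittances at ω=37000 rad/s:
  Y(R1) = 0.002262+0.000j S between n2,n1
  Y(C1) = 0.000+0.04884j S between n0,n6
  Y(C2) = 0.000+2.164j S between n1,n4
  Y(L1) = 0.000-0.0003447j S between n6,n3
  Y(R2) = 0.01786+0.000j S between n5,n3
  Y(R3) = 0.1562+0.000j S between n1,n0
  Y(R4) = 0.2747+0.000j S between n5,n1
  Y(R5) = 0.4274+0.000j S between n4,n6
  Y(R6) = 0.4808+0.000j S between n7,n5
  Y(C3) = 0.000+0.02934j S between n8,n5
  I1: injects 0.414 A into n4 (from n1)
  Y(R7) = 0.003077+0.000j S between n7,n2
  Y(R8) = 0.09009+0.000j S between n3,n5
  Y(L2) = 0.000-0.05109j S between n7,n8
  Y(R9) = 0.0002488+0.000j S between n3,n1
  V1: constraint V(n4)−V(n2) = 1.66
Assemble and solve the 9×9 MNA system:
  V(n1)=-0.05092+0.02107j  V(n2)=-1.709-0.1706j  V(n3)=-0.06991+0.01894j  V(n4)=-0.04893-0.1706j  V(n5)=-0.06938+0.01894j  V(n6)=-0.06740-0.1629j  V(n7)=-0.07976+0.01921j  V(n8)=-0.09378+0.01958j
  i(V1)=-0.008764-0.001018j

-0.05092+0.02107j V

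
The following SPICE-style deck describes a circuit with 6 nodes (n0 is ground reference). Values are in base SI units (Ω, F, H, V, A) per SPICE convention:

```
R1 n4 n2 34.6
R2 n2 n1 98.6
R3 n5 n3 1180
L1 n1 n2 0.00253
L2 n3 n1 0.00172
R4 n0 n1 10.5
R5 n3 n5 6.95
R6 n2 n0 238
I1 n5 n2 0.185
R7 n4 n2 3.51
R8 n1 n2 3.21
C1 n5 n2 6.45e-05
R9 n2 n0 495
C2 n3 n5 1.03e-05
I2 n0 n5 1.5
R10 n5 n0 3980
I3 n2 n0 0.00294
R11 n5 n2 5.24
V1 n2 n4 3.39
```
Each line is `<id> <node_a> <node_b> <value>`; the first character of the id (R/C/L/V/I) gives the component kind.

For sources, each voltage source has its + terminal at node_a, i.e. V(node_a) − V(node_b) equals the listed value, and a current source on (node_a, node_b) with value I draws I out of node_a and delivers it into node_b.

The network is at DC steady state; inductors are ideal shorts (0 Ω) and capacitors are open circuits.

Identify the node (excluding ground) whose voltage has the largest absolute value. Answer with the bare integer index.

5

MNA unknowns: 5 node voltages V₁..V_5 plus 3 source currents (L1, L2, V1)
R1: Y=0.02890 on G[4,2]
R2: Y=0.01014 on G[2,1]
R3: Y=0.0008475 on G[5,3]
L1: row V1−V2=0, i_L1 at 1,2
L2: row V3−V1=0, i_L2 at 3,1
R4: Y=0.09524 on G[0,1]
R5: Y=0.1439 on G[3,5]
R6: Y=0.004202 on G[2,0]
I1: z[5]−=0.185, z[2]+=0.185
R7: Y=0.2849 on G[4,2]
R8: Y=0.3115 on G[1,2]
C1: Y=0.000 on G[5,2]
R9: Y=0.002020 on G[2,0]
C2: Y=0.000 on G[3,5]
I2: z[0]−=1.5, z[5]+=1.5
R10: Y=0.0002513 on G[5,0]
I3: z[2]−=0.00294, z[0]+=0.00294
R11: Y=0.1908 on G[5,2]
V1: row V2−V4=3.39, i_V1 at 2,4
solve → V1=14.71, V2=14.71, V3=14.71, V4=11.32, V5=18.61
aux → i_L1=-0.8357, i_L2=0.5651, i_V1=-1.064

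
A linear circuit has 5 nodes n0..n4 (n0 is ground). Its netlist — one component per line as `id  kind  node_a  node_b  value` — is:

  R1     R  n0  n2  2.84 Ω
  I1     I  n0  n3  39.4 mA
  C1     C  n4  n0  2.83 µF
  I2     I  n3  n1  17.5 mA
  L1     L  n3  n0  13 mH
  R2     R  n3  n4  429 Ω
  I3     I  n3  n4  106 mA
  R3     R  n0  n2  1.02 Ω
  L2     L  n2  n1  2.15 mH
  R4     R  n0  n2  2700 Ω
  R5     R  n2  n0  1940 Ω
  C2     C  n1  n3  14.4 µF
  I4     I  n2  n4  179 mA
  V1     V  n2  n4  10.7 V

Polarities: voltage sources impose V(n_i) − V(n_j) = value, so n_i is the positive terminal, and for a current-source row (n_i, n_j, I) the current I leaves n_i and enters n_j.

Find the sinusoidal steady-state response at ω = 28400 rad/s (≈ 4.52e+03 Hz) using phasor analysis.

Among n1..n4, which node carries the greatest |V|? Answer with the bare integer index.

4

Element admittances at ω=28400 rad/s:
  Y(R1) = 0.3521+0.000j S between n0,n2
  I1: injects 0.0394 A into n3 (from n0)
  Y(C1) = 0.000+0.08037j S between n4,n0
  I2: injects 0.0175 A into n1 (from n3)
  Y(L1) = 0.000-0.002709j S between n3,n0
  Y(R2) = 0.002331+0.000j S between n3,n4
  I3: injects 0.106 A into n4 (from n3)
  Y(R3) = 0.9804+0.000j S between n0,n2
  Y(L2) = 0.000-0.01638j S between n2,n1
  Y(R4) = 0.0003704+0.000j S between n0,n2
  Y(R5) = 0.0005155+0.000j S between n2,n0
  Y(C2) = 0.000+0.4090j S between n1,n3
  I4: injects 0.179 A into n4 (from n2)
  V1: constraint V(n2)−V(n4) = 10.7
Assemble and solve the 5×5 MNA system:
  V(n1)=-0.5017-4.214j  V(n2)=0.07617+0.6394j  V(n3)=-0.4785-3.976j  V(n4)=-10.62+0.6394j
  i(V1)=-0.3600-0.8431j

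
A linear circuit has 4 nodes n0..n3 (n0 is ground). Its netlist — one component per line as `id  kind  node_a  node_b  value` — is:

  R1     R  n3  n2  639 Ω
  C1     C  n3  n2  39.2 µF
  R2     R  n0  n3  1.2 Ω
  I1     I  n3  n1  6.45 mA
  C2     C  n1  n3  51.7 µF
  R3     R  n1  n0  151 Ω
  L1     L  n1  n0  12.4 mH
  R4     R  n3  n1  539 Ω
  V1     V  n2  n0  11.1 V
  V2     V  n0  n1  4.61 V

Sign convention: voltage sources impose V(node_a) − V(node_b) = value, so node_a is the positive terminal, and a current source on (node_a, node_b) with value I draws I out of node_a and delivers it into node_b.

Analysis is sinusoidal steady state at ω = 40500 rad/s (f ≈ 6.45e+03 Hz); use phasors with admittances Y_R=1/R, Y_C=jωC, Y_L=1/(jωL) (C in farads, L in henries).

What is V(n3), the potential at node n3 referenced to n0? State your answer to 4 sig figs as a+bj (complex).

MNA unknowns: 3 node voltages V₁..V_3 plus 2 source currents (V1, V2)
R1: Y=0.001565+0.000j on G[3,2]
C1: Y=0.000+1.588j on G[3,2]
R2: Y=0.8333+0.000j on G[0,3]
I1: z[3]−=0.00645, z[1]+=0.00645
C2: Y=0.000+2.094j on G[1,3]
R3: Y=0.006623+0.000j on G[1,0]
L1: Y=0.000-0.001991j on G[1,0]
R4: Y=0.001855+0.000j on G[3,1]
V1: row V2−V0=11.1, i_V1 at 2,0
V2: row V0−V1=4.61, i_V2 at 0,1
solve → V1=-4.610+0.000j, V2=11.10+0.000j, V3=2.059+0.4673j
aux → i_V1=-0.7560-14.35j, i_V2=0.9290-13.95j

2.059+0.4673j V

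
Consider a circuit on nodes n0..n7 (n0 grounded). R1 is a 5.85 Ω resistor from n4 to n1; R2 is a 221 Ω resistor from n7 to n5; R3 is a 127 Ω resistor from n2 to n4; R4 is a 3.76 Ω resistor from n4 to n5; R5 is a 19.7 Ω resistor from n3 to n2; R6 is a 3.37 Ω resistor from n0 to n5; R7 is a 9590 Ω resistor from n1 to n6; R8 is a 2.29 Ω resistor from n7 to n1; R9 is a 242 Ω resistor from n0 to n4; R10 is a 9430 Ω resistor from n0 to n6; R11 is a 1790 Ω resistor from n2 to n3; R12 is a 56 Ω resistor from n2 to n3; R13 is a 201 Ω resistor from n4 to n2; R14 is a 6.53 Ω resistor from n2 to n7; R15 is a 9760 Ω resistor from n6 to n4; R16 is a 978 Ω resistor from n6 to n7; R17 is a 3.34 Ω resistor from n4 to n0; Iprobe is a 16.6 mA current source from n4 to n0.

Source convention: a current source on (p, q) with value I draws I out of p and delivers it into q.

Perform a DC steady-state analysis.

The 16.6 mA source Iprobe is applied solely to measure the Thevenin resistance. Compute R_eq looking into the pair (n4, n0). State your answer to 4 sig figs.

R_eq = 2.247 Ω

MNA unknowns: 7 node voltages V₁..V_7
R1: Y=0.1709 on G[4,1]
R2: Y=0.004525 on G[7,5]
R3: Y=0.007874 on G[2,4]
R4: Y=0.2660 on G[4,5]
R5: Y=0.05076 on G[3,2]
R6: Y=0.2967 on G[0,5]
R7: Y=0.0001043 on G[1,6]
R8: Y=0.4367 on G[7,1]
R9: Y=0.004132 on G[0,4]
R10: Y=0.0001060 on G[0,6]
R11: Y=0.0005587 on G[2,3]
R12: Y=0.01786 on G[2,3]
R13: Y=0.004975 on G[4,2]
R14: Y=0.1531 on G[2,7]
R15: Y=0.0001025 on G[6,4]
R16: Y=0.001022 on G[6,7]
R17: Y=0.2994 on G[4,0]
Iprobe: z[4]−=0.0166, z[0]+=0.0166
solve → V1=-0.03682, V2=-0.03669, V3=-0.03669, V4=-0.03730, V5=-0.01778, V6=-0.03379, V7=-0.03664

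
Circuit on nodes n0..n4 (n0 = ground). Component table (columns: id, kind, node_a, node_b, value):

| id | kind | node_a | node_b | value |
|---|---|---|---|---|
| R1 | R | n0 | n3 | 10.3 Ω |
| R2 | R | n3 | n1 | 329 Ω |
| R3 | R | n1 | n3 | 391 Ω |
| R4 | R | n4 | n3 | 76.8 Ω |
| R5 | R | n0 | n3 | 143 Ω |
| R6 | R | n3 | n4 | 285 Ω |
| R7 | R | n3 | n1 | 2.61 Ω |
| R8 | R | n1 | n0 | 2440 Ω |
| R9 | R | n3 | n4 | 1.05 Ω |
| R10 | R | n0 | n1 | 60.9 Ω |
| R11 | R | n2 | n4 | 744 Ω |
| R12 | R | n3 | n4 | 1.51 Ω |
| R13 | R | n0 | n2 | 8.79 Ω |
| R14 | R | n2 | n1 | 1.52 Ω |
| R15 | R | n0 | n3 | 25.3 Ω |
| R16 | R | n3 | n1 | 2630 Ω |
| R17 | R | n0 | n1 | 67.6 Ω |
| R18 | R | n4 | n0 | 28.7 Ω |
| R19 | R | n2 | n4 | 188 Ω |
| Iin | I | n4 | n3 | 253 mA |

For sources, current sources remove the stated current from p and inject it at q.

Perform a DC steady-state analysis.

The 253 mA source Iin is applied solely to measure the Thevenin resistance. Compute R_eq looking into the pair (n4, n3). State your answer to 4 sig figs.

Apply KCL at each of the 4 non-ground nodes and solve the resulting linear system.
Node n1: branches {R2, R3, R7, R8, R10, R14, R16, R17} → V_1 = 0.01381
Node n2: branches {R11, R13, R14, R19} → V_2 = 0.01055
Node n3: branches {R1, R2, R3, R4, R5, R6, R7, R9, R12, R15, R16, Iin} → V_3 = 0.02045
Node n4: branches {R4, R6, R9, R11, R12, R18, R19, Iin} → V_4 = -0.1313

R_eq = 0.5997 Ω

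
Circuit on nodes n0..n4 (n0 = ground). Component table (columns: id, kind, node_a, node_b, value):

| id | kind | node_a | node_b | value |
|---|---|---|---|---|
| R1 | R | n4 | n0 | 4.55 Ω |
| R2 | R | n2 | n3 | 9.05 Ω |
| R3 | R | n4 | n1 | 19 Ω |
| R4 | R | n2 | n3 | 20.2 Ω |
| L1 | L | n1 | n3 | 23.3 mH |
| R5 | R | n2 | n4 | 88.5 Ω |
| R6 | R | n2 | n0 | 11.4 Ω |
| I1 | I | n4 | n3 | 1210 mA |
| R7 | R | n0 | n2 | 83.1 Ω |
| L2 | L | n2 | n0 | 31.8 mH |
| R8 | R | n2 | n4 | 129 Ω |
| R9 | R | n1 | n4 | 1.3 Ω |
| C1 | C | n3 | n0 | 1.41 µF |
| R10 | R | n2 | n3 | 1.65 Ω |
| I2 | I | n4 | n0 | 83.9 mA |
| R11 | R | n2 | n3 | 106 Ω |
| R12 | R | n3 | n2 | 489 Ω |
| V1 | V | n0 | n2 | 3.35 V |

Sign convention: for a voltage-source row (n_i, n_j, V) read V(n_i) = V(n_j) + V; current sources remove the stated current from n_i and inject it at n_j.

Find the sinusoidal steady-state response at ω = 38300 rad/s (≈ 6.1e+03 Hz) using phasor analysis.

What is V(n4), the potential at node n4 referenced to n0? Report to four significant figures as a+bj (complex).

Element admittances at ω=38300 rad/s:
  Y(R1) = 0.2198+0.000j S between n4,n0
  Y(R2) = 0.1105+0.000j S between n2,n3
  Y(R3) = 0.05263+0.000j S between n4,n1
  Y(R4) = 0.04950+0.000j S between n2,n3
  Y(L1) = 0.000-0.001121j S between n1,n3
  Y(R5) = 0.01130+0.000j S between n2,n4
  Y(R6) = 0.08772+0.000j S between n2,n0
  I1: injects 1.21 A into n3 (from n4)
  Y(R7) = 0.01203+0.000j S between n0,n2
  Y(L2) = 0.000-0.0008211j S between n2,n0
  Y(R8) = 0.007752+0.000j S between n2,n4
  Y(R9) = 0.7692+0.000j S between n1,n4
  Y(C1) = 0.000+0.05400j S between n3,n0
  Y(R10) = 0.6061+0.000j S between n2,n3
  I2: injects 0.0839 A into n0 (from n4)
  Y(R11) = 0.009434+0.000j S between n2,n3
  Y(R12) = 0.002045+0.000j S between n3,n2
  V1: constraint V(n0)−V(n2) = 3.35
Assemble and solve the 5×5 MNA system:
  V(n1)=-5.684-0.02361j  V(n2)=-3.350+0.000j  V(n3)=-1.785+0.1296j  V(n4)=-5.684-0.01829j
  i(V1)=-1.507-0.09767j

-5.684-0.01829j V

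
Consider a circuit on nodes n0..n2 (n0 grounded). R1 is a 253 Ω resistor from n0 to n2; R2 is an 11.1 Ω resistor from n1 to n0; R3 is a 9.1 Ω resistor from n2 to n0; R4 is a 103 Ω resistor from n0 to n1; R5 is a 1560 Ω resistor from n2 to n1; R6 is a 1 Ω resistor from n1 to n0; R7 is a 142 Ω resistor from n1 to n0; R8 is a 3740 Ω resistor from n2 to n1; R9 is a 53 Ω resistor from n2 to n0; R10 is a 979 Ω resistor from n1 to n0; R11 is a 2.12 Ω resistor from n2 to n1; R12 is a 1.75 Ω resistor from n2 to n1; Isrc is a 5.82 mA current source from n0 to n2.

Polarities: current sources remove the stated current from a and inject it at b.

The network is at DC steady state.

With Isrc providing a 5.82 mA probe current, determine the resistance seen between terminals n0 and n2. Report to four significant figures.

R_eq = 1.492 Ω

Apply KCL at each of the 2 non-ground nodes and solve the resulting linear system.
Node n1: branches {R2, R4, R5, R6, R7, R8, R10, R11, R12} → V_1 = 0.004213
Node n2: branches {R1, R3, R5, R8, R9, R11, R12, Isrc} → V_2 = 0.008684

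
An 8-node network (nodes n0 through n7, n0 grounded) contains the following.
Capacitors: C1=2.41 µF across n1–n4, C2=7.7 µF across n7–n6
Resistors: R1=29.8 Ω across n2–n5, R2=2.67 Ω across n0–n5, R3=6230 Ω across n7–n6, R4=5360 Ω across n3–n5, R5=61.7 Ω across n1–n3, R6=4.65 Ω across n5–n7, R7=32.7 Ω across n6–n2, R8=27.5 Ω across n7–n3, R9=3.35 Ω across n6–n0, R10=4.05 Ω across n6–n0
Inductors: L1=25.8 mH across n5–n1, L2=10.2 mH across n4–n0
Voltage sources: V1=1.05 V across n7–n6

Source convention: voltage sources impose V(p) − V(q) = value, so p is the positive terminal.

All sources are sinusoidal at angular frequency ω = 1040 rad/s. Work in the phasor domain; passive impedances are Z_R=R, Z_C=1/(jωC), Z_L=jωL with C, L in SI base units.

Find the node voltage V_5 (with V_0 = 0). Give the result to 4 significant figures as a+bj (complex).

Element admittances at ω=1040 rad/s:
  Y(C1) = 0.000+0.002506j S between n1,n4
  Y(R1) = 0.03356+0.000j S between n2,n5
  Y(R2) = 0.3745+0.000j S between n0,n5
  Y(R3) = 0.0001605+0.000j S between n7,n6
  Y(R4) = 0.0001866+0.000j S between n3,n5
  Y(R5) = 0.01621+0.000j S between n1,n3
  Y(L1) = 0.000-0.03727j S between n5,n1
  Y(R6) = 0.2151+0.000j S between n5,n7
  Y(C2) = 0.000+0.008008j S between n7,n6
  Y(R7) = 0.03058+0.000j S between n6,n2
  Y(R8) = 0.03636+0.000j S between n7,n3
  Y(L2) = 0.000-0.09427j S between n4,n0
  Y(R9) = 0.2985+0.000j S between n6,n0
  Y(R10) = 0.2469+0.000j S between n6,n0
  V1: constraint V(n7)−V(n6) = 1.05
Assemble and solve the 8×8 MNA system:
  V(n1)=0.3729+0.1469j  V(n2)=0.05968-0.001607j  V(n3)=0.6963+0.04576j  V(n4)=-0.01018-0.004013j  V(n5)=0.3031-0.003921j  V(n6)=-0.2075+0.0009324j  V(n7)=0.8425+0.0009324j
  i(V1)=-0.1215-0.007822j

0.3031-0.003921j V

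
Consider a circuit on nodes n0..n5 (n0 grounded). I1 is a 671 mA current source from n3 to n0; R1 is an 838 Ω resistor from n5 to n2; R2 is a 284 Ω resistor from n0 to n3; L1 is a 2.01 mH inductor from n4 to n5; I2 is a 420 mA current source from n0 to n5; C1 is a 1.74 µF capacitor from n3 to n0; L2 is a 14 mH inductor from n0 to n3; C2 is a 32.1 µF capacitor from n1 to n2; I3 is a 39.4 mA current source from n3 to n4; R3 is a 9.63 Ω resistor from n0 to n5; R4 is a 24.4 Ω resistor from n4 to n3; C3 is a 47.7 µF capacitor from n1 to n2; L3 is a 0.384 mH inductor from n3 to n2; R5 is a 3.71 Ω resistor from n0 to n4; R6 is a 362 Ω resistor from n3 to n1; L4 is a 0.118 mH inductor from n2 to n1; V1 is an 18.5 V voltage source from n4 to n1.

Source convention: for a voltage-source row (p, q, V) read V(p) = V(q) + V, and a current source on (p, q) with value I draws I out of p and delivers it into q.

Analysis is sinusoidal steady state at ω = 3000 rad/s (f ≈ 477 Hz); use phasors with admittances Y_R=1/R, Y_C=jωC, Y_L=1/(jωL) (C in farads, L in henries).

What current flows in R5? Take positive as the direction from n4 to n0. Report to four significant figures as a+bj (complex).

-0.1559-0.4267j A

Element admittances at ω=3000 rad/s:
  I1: injects 0.671 A into n0 (from n3)
  Y(R1) = 0.001193+0.000j S between n5,n2
  Y(R2) = 0.003521+0.000j S between n0,n3
  Y(L1) = 0.000-0.1658j S between n4,n5
  I2: injects 0.42 A into n5 (from n0)
  Y(C1) = 0.000+0.005220j S between n3,n0
  Y(L2) = 0.000-0.02381j S between n0,n3
  Y(C2) = 0.000+0.09630j S between n1,n2
  I3: injects 0.0394 A into n4 (from n3)
  Y(R3) = 0.1038+0.000j S between n0,n5
  Y(R4) = 0.04098+0.000j S between n4,n3
  Y(C3) = 0.000+0.1431j S between n1,n2
  Y(L3) = 0.000-0.8681j S between n3,n2
  Y(R5) = 0.2695+0.000j S between n0,n4
  Y(R6) = 0.002762+0.000j S between n3,n1
  Y(L4) = 0.000-2.825j S between n2,n1
  V1: constraint V(n4)−V(n1) = 18.5
Assemble and solve the 6×6 MNA system:
  V(n1)=-19.08-1.583j  V(n2)=-18.94-1.530j  V(n3)=-18.54-1.396j  V(n4)=-0.5783-1.583j  V(n5)=-0.03728+0.8368j
  i(V1)=-0.1397+0.3446j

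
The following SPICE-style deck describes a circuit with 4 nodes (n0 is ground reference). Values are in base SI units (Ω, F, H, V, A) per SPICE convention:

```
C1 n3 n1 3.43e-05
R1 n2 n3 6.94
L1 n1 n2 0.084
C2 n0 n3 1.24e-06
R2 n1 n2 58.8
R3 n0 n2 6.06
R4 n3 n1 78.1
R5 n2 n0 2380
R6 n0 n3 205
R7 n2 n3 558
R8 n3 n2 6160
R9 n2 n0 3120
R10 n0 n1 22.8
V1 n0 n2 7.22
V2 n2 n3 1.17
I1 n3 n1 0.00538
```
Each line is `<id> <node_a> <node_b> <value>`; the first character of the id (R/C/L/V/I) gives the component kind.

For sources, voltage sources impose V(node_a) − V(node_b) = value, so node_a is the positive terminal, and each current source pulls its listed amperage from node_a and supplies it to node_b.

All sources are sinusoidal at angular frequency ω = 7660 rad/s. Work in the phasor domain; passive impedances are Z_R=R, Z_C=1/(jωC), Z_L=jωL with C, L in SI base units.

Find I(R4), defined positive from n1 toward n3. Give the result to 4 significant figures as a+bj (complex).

0.004955-0.01788j A

Apply KCL at each of the 3 non-ground nodes and solve the resulting linear system.
Node n1: branches {C1, L1, R2, R4, R10, I1} → V_1 = -8.003-1.397j
Node n2: branches {R1, L1, R2, R3, R5, R7, R8, R9, V1, V2} → V_2 = -7.220+0.000j
Node n3: branches {C1, R1, C2, R4, R6, R7, R8, V2, I1} → V_3 = -8.390+0.000j
Source currents: i(V1)=-1.589-0.1409j, i(V2)=-0.5783-0.1635j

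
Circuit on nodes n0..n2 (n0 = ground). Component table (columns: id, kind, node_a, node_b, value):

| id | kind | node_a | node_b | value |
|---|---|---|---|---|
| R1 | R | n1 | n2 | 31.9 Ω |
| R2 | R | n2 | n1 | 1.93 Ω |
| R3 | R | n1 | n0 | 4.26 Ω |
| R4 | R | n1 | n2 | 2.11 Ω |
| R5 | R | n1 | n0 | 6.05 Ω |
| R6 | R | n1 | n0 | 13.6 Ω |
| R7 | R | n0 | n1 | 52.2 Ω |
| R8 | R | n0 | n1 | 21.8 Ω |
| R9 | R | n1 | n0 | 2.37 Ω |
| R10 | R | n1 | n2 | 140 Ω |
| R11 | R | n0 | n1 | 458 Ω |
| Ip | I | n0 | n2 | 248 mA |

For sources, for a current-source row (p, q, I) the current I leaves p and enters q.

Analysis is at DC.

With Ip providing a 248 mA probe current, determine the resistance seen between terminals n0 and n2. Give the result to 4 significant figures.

Element admittances at DC:
  Y(R1) = 0.03135 S between n1,n2
  Y(R2) = 0.5181 S between n2,n1
  Y(R3) = 0.2347 S between n1,n0
  Y(R4) = 0.4739 S between n1,n2
  Y(R5) = 0.1653 S between n1,n0
  Y(R6) = 0.07353 S between n1,n0
  Y(R7) = 0.01916 S between n0,n1
  Y(R8) = 0.04587 S between n0,n1
  Y(R9) = 0.4219 S between n1,n0
  Y(R10) = 0.007143 S between n1,n2
  Y(R11) = 0.002183 S between n0,n1
  Ip: injects 0.248 A into n2 (from n0)
Assemble and solve the 2×2 MNA system:
  V(n1)=0.2576  V(n2)=0.4983

R_eq = 2.009 Ω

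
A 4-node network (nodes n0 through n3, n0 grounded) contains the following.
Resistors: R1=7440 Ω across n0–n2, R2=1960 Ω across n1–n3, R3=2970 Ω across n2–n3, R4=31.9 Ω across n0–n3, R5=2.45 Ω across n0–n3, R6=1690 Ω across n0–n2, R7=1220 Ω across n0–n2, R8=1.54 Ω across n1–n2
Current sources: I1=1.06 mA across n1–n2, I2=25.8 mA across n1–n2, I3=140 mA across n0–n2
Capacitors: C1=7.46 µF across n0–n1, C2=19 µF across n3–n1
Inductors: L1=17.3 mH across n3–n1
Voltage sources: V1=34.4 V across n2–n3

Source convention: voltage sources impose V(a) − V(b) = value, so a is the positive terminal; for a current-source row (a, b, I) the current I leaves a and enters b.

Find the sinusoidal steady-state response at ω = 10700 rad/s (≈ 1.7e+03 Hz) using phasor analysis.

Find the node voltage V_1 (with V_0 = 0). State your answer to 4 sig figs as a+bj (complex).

Apply KCL at each of the 3 non-ground nodes and solve the resulting linear system.
Node n1: branches {R2, I1, C1, C2, I2, R8, L1} → V_1 = 25.86-16.59j
Node n2: branches {R1, I1, R3, I2, I3, R6, R7, R8, V1} → V_2 = 31.59-4.681j
Node n3: branches {R2, R3, R4, C2, R5, L1, V1} → V_3 = -2.805-4.681j
Source currents: i(V1)=-3.615-7.725j

25.86-16.59j V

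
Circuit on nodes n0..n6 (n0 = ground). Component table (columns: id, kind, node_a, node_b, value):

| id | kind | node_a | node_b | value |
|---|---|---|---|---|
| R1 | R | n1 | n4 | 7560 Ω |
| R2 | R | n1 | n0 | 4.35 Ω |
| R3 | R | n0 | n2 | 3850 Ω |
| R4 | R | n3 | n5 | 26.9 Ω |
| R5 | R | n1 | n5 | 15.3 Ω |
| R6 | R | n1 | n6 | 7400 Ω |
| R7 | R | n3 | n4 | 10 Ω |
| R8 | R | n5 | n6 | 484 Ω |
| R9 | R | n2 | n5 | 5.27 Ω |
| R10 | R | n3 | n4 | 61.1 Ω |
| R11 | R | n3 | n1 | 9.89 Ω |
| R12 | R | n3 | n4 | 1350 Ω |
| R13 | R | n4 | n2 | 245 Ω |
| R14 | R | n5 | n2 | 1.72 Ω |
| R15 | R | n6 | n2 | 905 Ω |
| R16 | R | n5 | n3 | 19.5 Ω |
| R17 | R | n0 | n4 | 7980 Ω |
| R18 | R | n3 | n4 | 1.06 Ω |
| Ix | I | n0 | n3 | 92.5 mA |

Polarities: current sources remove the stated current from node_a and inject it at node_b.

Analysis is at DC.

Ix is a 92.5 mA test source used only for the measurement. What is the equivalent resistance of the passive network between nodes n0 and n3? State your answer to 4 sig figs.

MNA unknowns: 6 node voltages V₁..V_6
R1: Y=0.0001323 on G[1,4]
R2: Y=0.2299 on G[1,0]
R3: Y=0.0002597 on G[0,2]
R4: Y=0.03717 on G[3,5]
R5: Y=0.06536 on G[1,5]
R6: Y=0.0001351 on G[1,6]
R7: Y=0.1000 on G[3,4]
R8: Y=0.002066 on G[5,6]
R9: Y=0.1898 on G[2,5]
R10: Y=0.01637 on G[3,4]
R11: Y=0.1011 on G[3,1]
R12: Y=0.0007407 on G[3,4]
R13: Y=0.004082 on G[4,2]
R14: Y=0.5814 on G[5,2]
R15: Y=0.001105 on G[6,2]
R16: Y=0.05128 on G[5,3]
R17: Y=0.0001253 on G[0,4]
R18: Y=0.9434 on G[3,4]
Ix: z[0]−=0.0925, z[3]+=0.0925
solve → V1=0.4009, V2=0.7877, V3=1.062, V4=1.061, V5=0.7865, V6=0.7712

R_eq = 11.48 Ω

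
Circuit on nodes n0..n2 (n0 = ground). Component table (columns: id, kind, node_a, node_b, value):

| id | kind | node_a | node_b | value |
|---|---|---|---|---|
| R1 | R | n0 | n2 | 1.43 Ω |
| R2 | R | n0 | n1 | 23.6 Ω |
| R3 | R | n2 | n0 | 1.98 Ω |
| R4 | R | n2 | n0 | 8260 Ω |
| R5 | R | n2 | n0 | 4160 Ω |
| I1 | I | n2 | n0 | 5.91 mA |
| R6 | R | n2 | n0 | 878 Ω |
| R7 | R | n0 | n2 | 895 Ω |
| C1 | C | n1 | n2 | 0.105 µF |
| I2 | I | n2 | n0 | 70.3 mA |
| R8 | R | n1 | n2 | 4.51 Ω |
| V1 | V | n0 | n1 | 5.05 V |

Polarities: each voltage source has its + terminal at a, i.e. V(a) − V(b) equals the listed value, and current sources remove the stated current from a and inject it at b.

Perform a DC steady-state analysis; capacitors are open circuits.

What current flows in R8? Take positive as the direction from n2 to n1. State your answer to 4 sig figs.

MNA unknowns: 2 node voltages V₁..V_2 plus 1 source current (V1)
R1: Y=0.6993 on G[0,2]
R2: Y=0.04237 on G[0,1]
R3: Y=0.5051 on G[2,0]
R4: Y=0.0001211 on G[2,0]
R5: Y=0.0002404 on G[2,0]
I1: z[2]−=0.00591, z[0]+=0.00591
R6: Y=0.001139 on G[2,0]
R7: Y=0.001117 on G[0,2]
C1: Y=0.000 on G[1,2]
I2: z[2]−=0.0703, z[0]+=0.0703
R8: Y=0.2217 on G[1,2]
V1: row V0−V1=5.05, i_V1 at 0,1
solve → V1=-5.050, V2=-0.8371
aux → i_V1=-1.148

0.9341 A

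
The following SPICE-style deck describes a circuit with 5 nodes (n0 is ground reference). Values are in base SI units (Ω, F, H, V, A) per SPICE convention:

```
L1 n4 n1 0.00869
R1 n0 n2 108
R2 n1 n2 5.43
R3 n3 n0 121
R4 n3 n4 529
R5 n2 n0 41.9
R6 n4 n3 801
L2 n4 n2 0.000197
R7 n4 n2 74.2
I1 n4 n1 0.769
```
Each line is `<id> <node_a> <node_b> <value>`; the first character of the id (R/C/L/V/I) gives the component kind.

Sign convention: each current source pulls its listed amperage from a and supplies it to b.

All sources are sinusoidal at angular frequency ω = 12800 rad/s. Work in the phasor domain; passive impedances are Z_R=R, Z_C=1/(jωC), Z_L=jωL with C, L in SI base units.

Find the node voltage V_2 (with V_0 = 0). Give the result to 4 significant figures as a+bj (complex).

Apply KCL at each of the 4 non-ground nodes and solve the resulting linear system.
Node n1: branches {L1, R2, I1} → V_1 = 4.072+0.3196j
Node n2: branches {R1, R2, R5, L2, R7} → V_2 = -0.001123+0.1216j
Node n3: branches {R3, R4, R6} → V_3 = 0.004503-0.4874j
Node n4: branches {L1, R4, R6, L2, R7, I1} → V_4 = 0.01636-1.771j

-0.001123+0.1216j V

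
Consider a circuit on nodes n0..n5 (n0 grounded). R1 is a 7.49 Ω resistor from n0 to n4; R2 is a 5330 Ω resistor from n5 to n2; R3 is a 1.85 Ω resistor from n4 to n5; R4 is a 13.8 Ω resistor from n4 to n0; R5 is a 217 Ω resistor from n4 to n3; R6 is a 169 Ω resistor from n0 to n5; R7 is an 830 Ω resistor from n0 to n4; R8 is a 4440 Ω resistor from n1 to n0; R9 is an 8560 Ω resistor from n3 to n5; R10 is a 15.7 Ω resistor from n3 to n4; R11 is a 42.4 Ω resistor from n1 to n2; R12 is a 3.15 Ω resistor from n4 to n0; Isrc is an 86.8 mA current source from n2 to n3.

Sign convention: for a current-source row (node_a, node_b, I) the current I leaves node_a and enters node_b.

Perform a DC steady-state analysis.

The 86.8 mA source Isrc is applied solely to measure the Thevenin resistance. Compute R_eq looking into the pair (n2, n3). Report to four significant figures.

Apply KCL at each of the 5 non-ground nodes and solve the resulting linear system.
Node n1: branches {R8, R11} → V_1 = -209.3
Node n2: branches {R2, R11, Isrc} → V_2 = -211.3
Node n3: branches {R5, R9, R10, Isrc} → V_3 = 1.358
Node n4: branches {R1, R3, R4, R5, R7, R10, R12} → V_4 = 0.08968
Node n5: branches {R2, R3, R6, R9} → V_5 = 0.01643

R_eq = 2450. Ω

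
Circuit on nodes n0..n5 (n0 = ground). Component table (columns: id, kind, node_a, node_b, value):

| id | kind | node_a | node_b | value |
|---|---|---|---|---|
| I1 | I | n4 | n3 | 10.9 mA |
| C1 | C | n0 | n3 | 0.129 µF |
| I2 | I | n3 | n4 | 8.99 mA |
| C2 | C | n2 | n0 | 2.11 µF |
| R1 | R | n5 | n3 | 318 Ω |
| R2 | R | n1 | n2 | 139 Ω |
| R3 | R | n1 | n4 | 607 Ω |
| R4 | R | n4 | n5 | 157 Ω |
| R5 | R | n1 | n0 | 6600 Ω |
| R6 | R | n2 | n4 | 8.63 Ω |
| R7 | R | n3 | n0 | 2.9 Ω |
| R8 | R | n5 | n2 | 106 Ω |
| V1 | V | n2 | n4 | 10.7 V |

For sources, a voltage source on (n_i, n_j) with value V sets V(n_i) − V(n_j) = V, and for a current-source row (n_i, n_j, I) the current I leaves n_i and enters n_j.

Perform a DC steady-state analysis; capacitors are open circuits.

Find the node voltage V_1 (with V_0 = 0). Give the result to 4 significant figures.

MNA unknowns: 5 node voltages V₁..V_5 plus 1 source current (V1)
I1: z[4]−=0.0109, z[3]+=0.0109
C1: Y=0.000 on G[0,3]
I2: z[3]−=0.00899, z[4]+=0.00899
C2: Y=0.000 on G[2,0]
R1: Y=0.003145 on G[5,3]
R2: Y=0.007194 on G[1,2]
R3: Y=0.001647 on G[1,4]
R4: Y=0.006369 on G[4,5]
R5: Y=0.0001515 on G[1,0]
R6: Y=0.1159 on G[2,4]
R7: Y=0.3448 on G[3,0]
R8: Y=0.009434 on G[5,2]
V1: row V2−V4=10.7, i_V1 at 2,4
solve → V1=1.479, V2=3.498, V3=-0.0006499, V4=-7.202, V5=-0.6793
aux → i_V1=-1.294

1.479 V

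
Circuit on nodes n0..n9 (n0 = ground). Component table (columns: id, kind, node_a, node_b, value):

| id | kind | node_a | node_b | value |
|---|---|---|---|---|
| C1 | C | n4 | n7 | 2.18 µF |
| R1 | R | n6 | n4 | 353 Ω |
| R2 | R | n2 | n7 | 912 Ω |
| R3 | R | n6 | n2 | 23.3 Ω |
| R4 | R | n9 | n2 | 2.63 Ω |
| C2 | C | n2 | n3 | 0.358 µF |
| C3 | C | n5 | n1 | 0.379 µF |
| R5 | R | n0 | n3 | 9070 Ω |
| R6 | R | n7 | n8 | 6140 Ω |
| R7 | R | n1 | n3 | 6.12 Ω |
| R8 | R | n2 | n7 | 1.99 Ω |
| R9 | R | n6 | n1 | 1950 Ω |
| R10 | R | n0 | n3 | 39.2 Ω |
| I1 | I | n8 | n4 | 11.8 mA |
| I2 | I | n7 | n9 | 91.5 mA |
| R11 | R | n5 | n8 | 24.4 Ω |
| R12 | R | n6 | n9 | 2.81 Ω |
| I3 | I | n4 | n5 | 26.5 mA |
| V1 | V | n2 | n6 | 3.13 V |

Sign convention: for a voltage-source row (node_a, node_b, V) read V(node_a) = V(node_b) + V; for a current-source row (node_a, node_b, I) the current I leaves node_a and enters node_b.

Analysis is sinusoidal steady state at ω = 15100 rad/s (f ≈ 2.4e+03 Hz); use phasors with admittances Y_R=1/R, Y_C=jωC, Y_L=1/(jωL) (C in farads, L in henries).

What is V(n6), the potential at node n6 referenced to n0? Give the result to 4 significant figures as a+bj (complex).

-3.500+2.364j V

Apply KCL at each of the 9 non-ground nodes and solve the resulting linear system.
Node n1: branches {C3, R7, R9} → V_1 = 0.07821+0.01225j
Node n2: branches {R2, R3, R4, C2, R8, V1} → V_2 = -0.3702+2.364j
Node n3: branches {C2, R5, R7, R10} → V_3 = 0.000+0.000j
Node n4: branches {C1, R1, I1, I3} → V_4 = -0.6559+3.050j
Node n5: branches {C3, R11, I3} → V_5 = 0.2171-2.541j
Node n6: branches {R1, R3, R9, R12, V1} → V_6 = -3.500+2.364j
Node n7: branches {C1, R2, R6, R8, I2} → V_7 = -0.5969+2.359j
Node n8: branches {R6, I1, R11} → V_8 = -0.07289-2.522j
Node n9: branches {R4, I2, R12} → V_9 = -1.759+2.364j
Source currents: i(V1)=-0.7638-0.0007370j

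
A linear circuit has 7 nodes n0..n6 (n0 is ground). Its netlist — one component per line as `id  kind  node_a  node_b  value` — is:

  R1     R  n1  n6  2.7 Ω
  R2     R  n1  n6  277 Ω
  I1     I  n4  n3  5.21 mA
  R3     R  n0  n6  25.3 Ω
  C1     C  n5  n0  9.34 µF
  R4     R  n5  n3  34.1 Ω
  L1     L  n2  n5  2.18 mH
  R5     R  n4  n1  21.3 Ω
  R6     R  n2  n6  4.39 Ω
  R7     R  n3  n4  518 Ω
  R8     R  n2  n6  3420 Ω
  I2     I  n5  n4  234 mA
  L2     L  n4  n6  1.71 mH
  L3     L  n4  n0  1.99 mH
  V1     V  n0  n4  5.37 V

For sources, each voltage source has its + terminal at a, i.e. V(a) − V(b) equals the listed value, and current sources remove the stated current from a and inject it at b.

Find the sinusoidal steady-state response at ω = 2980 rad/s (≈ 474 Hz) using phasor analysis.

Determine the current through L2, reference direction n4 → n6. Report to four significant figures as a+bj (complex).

-0.08318-0.2183j A

MNA unknowns: 6 node voltages V₁..V_6 plus 1 source current (V1)
R1: Y=0.3704+0.000j on G[1,6]
R2: Y=0.003610+0.000j on G[1,6]
I1: z[4]−=0.00521, z[3]+=0.00521
R3: Y=0.03953+0.000j on G[0,6]
C1: Y=0.000+0.02783j on G[5,0]
R4: Y=0.02933+0.000j on G[5,3]
L1: Y=0.000-0.1539j on G[2,5]
R5: Y=0.04695+0.000j on G[4,1]
R6: Y=0.2278+0.000j on G[2,6]
R7: Y=0.001931+0.000j on G[3,4]
R8: Y=0.0002924+0.000j on G[2,6]
I2: z[5]−=0.234, z[4]+=0.234
L2: Y=0.000-0.1962j on G[4,6]
L3: Y=0.000-0.1686j on G[4,0]
V1: row V0−V4=5.37, i_V1 at 0,4
solve → V1=-6.358+0.3766j, V2=-7.444+1.532j, V3=-8.690+0.09979j, V4=-5.370+0.000j, V5=-9.086+0.1064j, V6=-6.482+0.4239j
aux → i_V1=-0.2592+0.6694j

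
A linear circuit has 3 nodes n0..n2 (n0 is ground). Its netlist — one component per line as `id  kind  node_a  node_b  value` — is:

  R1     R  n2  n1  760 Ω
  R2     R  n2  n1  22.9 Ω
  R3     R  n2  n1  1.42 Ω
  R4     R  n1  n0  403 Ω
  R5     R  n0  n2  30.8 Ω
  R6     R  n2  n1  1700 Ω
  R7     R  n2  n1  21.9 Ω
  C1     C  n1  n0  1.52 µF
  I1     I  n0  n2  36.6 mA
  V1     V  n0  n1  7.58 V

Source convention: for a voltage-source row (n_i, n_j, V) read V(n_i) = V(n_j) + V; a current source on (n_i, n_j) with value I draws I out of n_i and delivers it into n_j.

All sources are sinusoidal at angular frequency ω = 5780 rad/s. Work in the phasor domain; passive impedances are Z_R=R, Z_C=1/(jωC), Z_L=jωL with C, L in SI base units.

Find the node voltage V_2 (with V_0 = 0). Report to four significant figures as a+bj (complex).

-7.239+0.000j V

Apply KCL at each of the 2 non-ground nodes and solve the resulting linear system.
Node n1: branches {R1, R2, R3, R4, R6, R7, C1, V1} → V_1 = -7.580+0.000j
Node n2: branches {R1, R2, R3, R5, R6, R7, I1} → V_2 = -7.239+0.000j
Source currents: i(V1)=-0.2904-0.06659j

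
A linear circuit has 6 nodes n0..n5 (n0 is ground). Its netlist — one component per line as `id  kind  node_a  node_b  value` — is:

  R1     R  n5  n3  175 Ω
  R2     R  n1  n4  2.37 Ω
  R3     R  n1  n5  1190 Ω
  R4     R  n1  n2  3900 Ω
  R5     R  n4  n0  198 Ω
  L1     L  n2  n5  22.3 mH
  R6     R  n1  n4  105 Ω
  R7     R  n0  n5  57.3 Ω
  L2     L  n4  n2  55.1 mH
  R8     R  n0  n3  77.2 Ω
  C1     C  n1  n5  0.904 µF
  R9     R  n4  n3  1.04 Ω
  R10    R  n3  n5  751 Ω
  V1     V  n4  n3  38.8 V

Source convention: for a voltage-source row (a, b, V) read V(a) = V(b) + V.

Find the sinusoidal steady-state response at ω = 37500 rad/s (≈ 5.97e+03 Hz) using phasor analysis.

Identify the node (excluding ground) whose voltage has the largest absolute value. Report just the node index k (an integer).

3

Element admittances at ω=37500 rad/s:
  Y(R1) = 0.005714+0.000j S between n5,n3
  Y(R2) = 0.4219+0.000j S between n1,n4
  Y(R3) = 0.0008403+0.000j S between n1,n5
  Y(R4) = 0.0002564+0.000j S between n1,n2
  Y(R5) = 0.005051+0.000j S between n4,n0
  Y(L1) = 0.000-0.001196j S between n2,n5
  Y(R6) = 0.009524+0.000j S between n1,n4
  Y(R7) = 0.01745+0.000j S between n0,n5
  Y(L2) = 0.000-0.0004840j S between n4,n2
  Y(R8) = 0.01295+0.000j S between n0,n3
  Y(C1) = 0.000+0.03390j S between n1,n5
  Y(R9) = 0.9615+0.000j S between n4,n3
  Y(R10) = 0.001332+0.000j S between n3,n5
  V1: constraint V(n4)−V(n3) = 38.8
Assemble and solve the 6×6 MNA system:
  V(n1)=16.59-6.177j  V(n2)=14.06+2.949j  V(n3)=-21.25-5.743j  V(n4)=17.55-5.743j  V(n5)=10.69+5.925j
  i(V1)=-37.81-0.1566j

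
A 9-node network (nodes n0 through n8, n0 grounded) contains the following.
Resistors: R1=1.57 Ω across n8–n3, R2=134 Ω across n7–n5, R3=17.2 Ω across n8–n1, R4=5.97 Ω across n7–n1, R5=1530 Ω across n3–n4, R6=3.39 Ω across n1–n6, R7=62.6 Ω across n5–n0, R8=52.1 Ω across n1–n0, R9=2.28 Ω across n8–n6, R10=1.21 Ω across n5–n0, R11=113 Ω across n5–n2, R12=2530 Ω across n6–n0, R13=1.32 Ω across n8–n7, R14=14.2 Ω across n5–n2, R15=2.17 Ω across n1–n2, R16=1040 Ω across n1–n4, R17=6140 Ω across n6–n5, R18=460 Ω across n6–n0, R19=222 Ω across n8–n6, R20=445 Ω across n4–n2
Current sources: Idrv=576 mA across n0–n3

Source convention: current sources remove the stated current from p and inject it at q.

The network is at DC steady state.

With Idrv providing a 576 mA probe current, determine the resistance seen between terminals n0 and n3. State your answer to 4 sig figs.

Apply KCL at each of the 8 non-ground nodes and solve the resulting linear system.
Node n1: branches {R3, R4, R6, R8, R15, R16} → V_1 = 6.231
Node n2: branches {R11, R14, R15, R20} → V_2 = 5.396
Node n3: branches {R1, R5, Idrv} → V_3 = 8.533
Node n4: branches {R5, R16, R20} → V_4 = 6.134
Node n5: branches {R2, R7, R10, R11, R14, R17} → V_5 = 0.5203
Node n6: branches {R6, R9, R12, R17, R18, R19} → V_6 = 7.045
Node n7: branches {R2, R4, R13} → V_7 = 7.322
Node n8: branches {R1, R3, R9, R13, R19} → V_8 = 7.631

R_eq = 14.81 Ω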